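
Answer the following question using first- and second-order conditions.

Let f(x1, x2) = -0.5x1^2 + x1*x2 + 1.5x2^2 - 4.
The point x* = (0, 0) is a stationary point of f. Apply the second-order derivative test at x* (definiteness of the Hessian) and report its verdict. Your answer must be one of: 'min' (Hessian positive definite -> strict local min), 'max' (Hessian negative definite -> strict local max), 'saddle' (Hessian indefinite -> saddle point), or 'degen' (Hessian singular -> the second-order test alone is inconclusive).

Compute the Hessian H = grad^2 f:
  H = [[-1, 1], [1, 3]]
Verify stationarity: grad f(x*) = H x* + g = (0, 0).
Eigenvalues of H: -1.2361, 3.2361.
Eigenvalues have mixed signs, so H is indefinite -> x* is a saddle point.

saddle


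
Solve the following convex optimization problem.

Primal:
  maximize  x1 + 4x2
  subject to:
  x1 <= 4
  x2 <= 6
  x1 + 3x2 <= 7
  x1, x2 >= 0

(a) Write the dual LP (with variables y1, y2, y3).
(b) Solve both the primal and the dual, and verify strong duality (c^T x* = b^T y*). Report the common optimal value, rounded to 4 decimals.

The standard primal-dual pair for 'max c^T x s.t. A x <= b, x >= 0' is:
  Dual:  min b^T y  s.t.  A^T y >= c,  y >= 0.

So the dual LP is:
  minimize  4y1 + 6y2 + 7y3
  subject to:
    y1 + y3 >= 1
    y2 + 3y3 >= 4
    y1, y2, y3 >= 0

Solving the primal: x* = (0, 2.3333).
  primal value c^T x* = 9.3333.
Solving the dual: y* = (0, 0, 1.3333).
  dual value b^T y* = 9.3333.
Strong duality: c^T x* = b^T y*. Confirmed.

9.3333


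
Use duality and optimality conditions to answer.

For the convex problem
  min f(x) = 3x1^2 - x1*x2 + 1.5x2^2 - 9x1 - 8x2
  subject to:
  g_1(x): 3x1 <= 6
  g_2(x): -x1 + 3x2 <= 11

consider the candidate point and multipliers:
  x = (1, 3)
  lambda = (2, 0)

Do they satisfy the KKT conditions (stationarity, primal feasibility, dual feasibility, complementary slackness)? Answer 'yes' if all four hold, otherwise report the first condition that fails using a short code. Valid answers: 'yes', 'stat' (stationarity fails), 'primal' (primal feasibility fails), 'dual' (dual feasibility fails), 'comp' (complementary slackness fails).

Gradient of f: grad f(x) = Q x + c = (-6, 0)
Constraint values g_i(x) = a_i^T x - b_i:
  g_1((1, 3)) = -3
  g_2((1, 3)) = -3
Stationarity residual: grad f(x) + sum_i lambda_i a_i = (0, 0)
  -> stationarity OK
Primal feasibility (all g_i <= 0): OK
Dual feasibility (all lambda_i >= 0): OK
Complementary slackness (lambda_i * g_i(x) = 0 for all i): FAILS

Verdict: the first failing condition is complementary_slackness -> comp.

comp


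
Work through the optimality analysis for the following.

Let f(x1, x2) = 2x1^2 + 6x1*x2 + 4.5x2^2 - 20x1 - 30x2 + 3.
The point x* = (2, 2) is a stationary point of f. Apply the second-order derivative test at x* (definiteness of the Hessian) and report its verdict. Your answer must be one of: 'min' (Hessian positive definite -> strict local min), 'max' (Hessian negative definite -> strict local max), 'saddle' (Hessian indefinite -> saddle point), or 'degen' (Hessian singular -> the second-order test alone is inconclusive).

Compute the Hessian H = grad^2 f:
  H = [[4, 6], [6, 9]]
Verify stationarity: grad f(x*) = H x* + g = (0, 0).
Eigenvalues of H: 0, 13.
H has a zero eigenvalue (singular; positive semidefinite but not definite), so H is neither positive definite, negative definite, nor indefinite. The second-order test alone is inconclusive -> degen.
(Indeed, f is constant along the null direction of H through x*, so x* is not a strict local extremum.)

degen


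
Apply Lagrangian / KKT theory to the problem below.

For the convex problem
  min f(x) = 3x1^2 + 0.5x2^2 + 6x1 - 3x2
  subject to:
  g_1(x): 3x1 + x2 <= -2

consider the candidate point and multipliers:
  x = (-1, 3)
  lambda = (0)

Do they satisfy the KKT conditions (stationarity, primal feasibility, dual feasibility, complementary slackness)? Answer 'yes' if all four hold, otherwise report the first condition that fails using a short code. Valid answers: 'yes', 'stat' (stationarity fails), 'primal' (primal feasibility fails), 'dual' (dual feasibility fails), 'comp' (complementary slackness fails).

Gradient of f: grad f(x) = Q x + c = (0, 0)
Constraint values g_i(x) = a_i^T x - b_i:
  g_1((-1, 3)) = 2
Stationarity residual: grad f(x) + sum_i lambda_i a_i = (0, 0)
  -> stationarity OK
Primal feasibility (all g_i <= 0): FAILS
Dual feasibility (all lambda_i >= 0): OK
Complementary slackness (lambda_i * g_i(x) = 0 for all i): OK

Verdict: the first failing condition is primal_feasibility -> primal.

primal


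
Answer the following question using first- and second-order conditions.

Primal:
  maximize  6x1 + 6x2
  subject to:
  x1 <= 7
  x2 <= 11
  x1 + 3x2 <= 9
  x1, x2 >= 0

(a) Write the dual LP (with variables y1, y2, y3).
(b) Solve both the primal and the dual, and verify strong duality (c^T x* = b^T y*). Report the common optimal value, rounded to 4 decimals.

The standard primal-dual pair for 'max c^T x s.t. A x <= b, x >= 0' is:
  Dual:  min b^T y  s.t.  A^T y >= c,  y >= 0.

So the dual LP is:
  minimize  7y1 + 11y2 + 9y3
  subject to:
    y1 + y3 >= 6
    y2 + 3y3 >= 6
    y1, y2, y3 >= 0

Solving the primal: x* = (7, 0.6667).
  primal value c^T x* = 46.
Solving the dual: y* = (4, 0, 2).
  dual value b^T y* = 46.
Strong duality: c^T x* = b^T y*. Confirmed.

46


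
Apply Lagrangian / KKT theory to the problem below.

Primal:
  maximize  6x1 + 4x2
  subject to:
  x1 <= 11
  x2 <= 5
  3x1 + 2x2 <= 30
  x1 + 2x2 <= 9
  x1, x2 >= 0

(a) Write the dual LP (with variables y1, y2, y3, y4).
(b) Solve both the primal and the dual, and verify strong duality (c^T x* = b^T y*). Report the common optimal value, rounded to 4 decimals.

The standard primal-dual pair for 'max c^T x s.t. A x <= b, x >= 0' is:
  Dual:  min b^T y  s.t.  A^T y >= c,  y >= 0.

So the dual LP is:
  minimize  11y1 + 5y2 + 30y3 + 9y4
  subject to:
    y1 + 3y3 + y4 >= 6
    y2 + 2y3 + 2y4 >= 4
    y1, y2, y3, y4 >= 0

Solving the primal: x* = (9, 0).
  primal value c^T x* = 54.
Solving the dual: y* = (0, 0, 0, 6).
  dual value b^T y* = 54.
Strong duality: c^T x* = b^T y*. Confirmed.

54


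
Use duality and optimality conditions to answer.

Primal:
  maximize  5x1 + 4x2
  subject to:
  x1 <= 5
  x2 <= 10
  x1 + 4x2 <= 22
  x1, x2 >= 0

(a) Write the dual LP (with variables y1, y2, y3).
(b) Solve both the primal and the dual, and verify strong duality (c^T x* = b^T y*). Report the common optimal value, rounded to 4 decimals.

The standard primal-dual pair for 'max c^T x s.t. A x <= b, x >= 0' is:
  Dual:  min b^T y  s.t.  A^T y >= c,  y >= 0.

So the dual LP is:
  minimize  5y1 + 10y2 + 22y3
  subject to:
    y1 + y3 >= 5
    y2 + 4y3 >= 4
    y1, y2, y3 >= 0

Solving the primal: x* = (5, 4.25).
  primal value c^T x* = 42.
Solving the dual: y* = (4, 0, 1).
  dual value b^T y* = 42.
Strong duality: c^T x* = b^T y*. Confirmed.

42


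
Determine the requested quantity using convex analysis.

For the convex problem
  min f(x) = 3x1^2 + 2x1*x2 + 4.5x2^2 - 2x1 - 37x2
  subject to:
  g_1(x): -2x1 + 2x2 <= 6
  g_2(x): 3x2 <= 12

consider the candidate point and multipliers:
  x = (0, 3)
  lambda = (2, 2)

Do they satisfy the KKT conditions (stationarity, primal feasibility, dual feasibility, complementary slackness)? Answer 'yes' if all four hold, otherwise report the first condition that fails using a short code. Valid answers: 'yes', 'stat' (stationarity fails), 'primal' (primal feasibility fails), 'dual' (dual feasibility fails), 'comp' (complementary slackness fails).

Gradient of f: grad f(x) = Q x + c = (4, -10)
Constraint values g_i(x) = a_i^T x - b_i:
  g_1((0, 3)) = 0
  g_2((0, 3)) = -3
Stationarity residual: grad f(x) + sum_i lambda_i a_i = (0, 0)
  -> stationarity OK
Primal feasibility (all g_i <= 0): OK
Dual feasibility (all lambda_i >= 0): OK
Complementary slackness (lambda_i * g_i(x) = 0 for all i): FAILS

Verdict: the first failing condition is complementary_slackness -> comp.

comp


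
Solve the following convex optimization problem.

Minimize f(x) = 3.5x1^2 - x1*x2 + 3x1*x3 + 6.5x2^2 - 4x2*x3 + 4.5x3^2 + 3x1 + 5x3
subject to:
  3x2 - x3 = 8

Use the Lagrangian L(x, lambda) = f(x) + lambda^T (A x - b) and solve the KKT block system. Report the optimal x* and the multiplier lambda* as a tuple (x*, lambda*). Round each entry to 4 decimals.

Form the Lagrangian:
  L(x, lambda) = (1/2) x^T Q x + c^T x + lambda^T (A x - b)
Stationarity (grad_x L = 0): Q x + c + A^T lambda = 0.
Primal feasibility: A x = b.

This gives the KKT block system:
  [ Q   A^T ] [ x     ]   [-c ]
  [ A    0  ] [ lambda ] = [ b ]

Solving the linear system:
  x*      = (0.277, 2.3826, -0.8521)
  lambda* = (-11.3685)
  f(x*)   = 43.7594

x* = (0.277, 2.3826, -0.8521), lambda* = (-11.3685)


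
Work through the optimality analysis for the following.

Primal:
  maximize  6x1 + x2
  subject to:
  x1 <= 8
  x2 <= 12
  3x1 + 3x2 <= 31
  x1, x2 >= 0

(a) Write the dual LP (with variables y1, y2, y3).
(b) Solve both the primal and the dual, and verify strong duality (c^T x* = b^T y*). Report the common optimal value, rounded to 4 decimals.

The standard primal-dual pair for 'max c^T x s.t. A x <= b, x >= 0' is:
  Dual:  min b^T y  s.t.  A^T y >= c,  y >= 0.

So the dual LP is:
  minimize  8y1 + 12y2 + 31y3
  subject to:
    y1 + 3y3 >= 6
    y2 + 3y3 >= 1
    y1, y2, y3 >= 0

Solving the primal: x* = (8, 2.3333).
  primal value c^T x* = 50.3333.
Solving the dual: y* = (5, 0, 0.3333).
  dual value b^T y* = 50.3333.
Strong duality: c^T x* = b^T y*. Confirmed.

50.3333


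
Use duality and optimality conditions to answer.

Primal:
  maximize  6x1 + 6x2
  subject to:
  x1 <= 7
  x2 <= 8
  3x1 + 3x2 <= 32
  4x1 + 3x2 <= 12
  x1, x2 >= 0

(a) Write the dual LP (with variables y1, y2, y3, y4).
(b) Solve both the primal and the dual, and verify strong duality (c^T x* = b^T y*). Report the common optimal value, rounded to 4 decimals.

The standard primal-dual pair for 'max c^T x s.t. A x <= b, x >= 0' is:
  Dual:  min b^T y  s.t.  A^T y >= c,  y >= 0.

So the dual LP is:
  minimize  7y1 + 8y2 + 32y3 + 12y4
  subject to:
    y1 + 3y3 + 4y4 >= 6
    y2 + 3y3 + 3y4 >= 6
    y1, y2, y3, y4 >= 0

Solving the primal: x* = (0, 4).
  primal value c^T x* = 24.
Solving the dual: y* = (0, 0, 0, 2).
  dual value b^T y* = 24.
Strong duality: c^T x* = b^T y*. Confirmed.

24


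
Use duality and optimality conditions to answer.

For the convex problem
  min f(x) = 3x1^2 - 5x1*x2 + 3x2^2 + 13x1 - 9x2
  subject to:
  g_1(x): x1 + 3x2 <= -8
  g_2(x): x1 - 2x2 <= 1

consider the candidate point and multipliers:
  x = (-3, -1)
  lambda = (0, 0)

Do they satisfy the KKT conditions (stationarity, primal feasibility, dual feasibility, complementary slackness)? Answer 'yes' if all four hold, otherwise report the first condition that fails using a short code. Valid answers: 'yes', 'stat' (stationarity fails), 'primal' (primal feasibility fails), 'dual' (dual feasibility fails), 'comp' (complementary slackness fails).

Gradient of f: grad f(x) = Q x + c = (0, 0)
Constraint values g_i(x) = a_i^T x - b_i:
  g_1((-3, -1)) = 2
  g_2((-3, -1)) = -2
Stationarity residual: grad f(x) + sum_i lambda_i a_i = (0, 0)
  -> stationarity OK
Primal feasibility (all g_i <= 0): FAILS
Dual feasibility (all lambda_i >= 0): OK
Complementary slackness (lambda_i * g_i(x) = 0 for all i): OK

Verdict: the first failing condition is primal_feasibility -> primal.

primal


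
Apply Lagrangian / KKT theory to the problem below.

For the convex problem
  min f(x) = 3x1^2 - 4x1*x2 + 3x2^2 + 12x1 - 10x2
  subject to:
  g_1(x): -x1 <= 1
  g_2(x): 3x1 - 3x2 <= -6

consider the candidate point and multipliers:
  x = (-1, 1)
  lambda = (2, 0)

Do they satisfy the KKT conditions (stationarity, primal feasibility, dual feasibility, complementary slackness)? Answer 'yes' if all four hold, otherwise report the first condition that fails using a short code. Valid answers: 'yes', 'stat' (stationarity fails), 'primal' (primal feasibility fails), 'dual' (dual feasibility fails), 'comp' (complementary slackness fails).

Gradient of f: grad f(x) = Q x + c = (2, 0)
Constraint values g_i(x) = a_i^T x - b_i:
  g_1((-1, 1)) = 0
  g_2((-1, 1)) = 0
Stationarity residual: grad f(x) + sum_i lambda_i a_i = (0, 0)
  -> stationarity OK
Primal feasibility (all g_i <= 0): OK
Dual feasibility (all lambda_i >= 0): OK
Complementary slackness (lambda_i * g_i(x) = 0 for all i): OK

Verdict: yes, KKT holds.

yes


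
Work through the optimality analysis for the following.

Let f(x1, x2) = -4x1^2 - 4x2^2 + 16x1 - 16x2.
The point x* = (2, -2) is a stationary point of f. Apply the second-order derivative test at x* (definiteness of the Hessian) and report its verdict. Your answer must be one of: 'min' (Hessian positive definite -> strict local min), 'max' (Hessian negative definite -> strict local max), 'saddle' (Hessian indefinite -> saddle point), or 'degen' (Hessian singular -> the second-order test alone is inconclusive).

Compute the Hessian H = grad^2 f:
  H = [[-8, 0], [0, -8]]
Verify stationarity: grad f(x*) = H x* + g = (0, 0).
Eigenvalues of H: -8, -8.
Both eigenvalues < 0, so H is negative definite -> x* is a strict local max.

max


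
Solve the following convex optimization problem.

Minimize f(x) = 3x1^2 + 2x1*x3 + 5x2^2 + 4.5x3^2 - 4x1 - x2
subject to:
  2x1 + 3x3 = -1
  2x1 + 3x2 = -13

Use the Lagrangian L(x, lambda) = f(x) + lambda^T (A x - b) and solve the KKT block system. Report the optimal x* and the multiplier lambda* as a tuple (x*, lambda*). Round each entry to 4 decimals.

Form the Lagrangian:
  L(x, lambda) = (1/2) x^T Q x + c^T x + lambda^T (A x - b)
Stationarity (grad_x L = 0): Q x + c + A^T lambda = 0.
Primal feasibility: A x = b.

This gives the KKT block system:
  [ Q   A^T ] [ x     ]   [-c ]
  [ A    0  ] [ lambda ] = [ b ]

Solving the linear system:
  x*      = (-2.283, -2.8113, 1.1887)
  lambda* = (-2.044, 9.7044)
  f(x*)   = 68.0283

x* = (-2.283, -2.8113, 1.1887), lambda* = (-2.044, 9.7044)


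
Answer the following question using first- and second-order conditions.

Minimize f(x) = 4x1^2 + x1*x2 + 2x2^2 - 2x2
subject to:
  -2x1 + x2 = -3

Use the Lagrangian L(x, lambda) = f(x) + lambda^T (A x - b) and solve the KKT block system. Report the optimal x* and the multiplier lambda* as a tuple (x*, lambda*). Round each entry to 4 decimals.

Form the Lagrangian:
  L(x, lambda) = (1/2) x^T Q x + c^T x + lambda^T (A x - b)
Stationarity (grad_x L = 0): Q x + c + A^T lambda = 0.
Primal feasibility: A x = b.

This gives the KKT block system:
  [ Q   A^T ] [ x     ]   [-c ]
  [ A    0  ] [ lambda ] = [ b ]

Solving the linear system:
  x*      = (1.1071, -0.7857)
  lambda* = (4.0357)
  f(x*)   = 6.8393

x* = (1.1071, -0.7857), lambda* = (4.0357)


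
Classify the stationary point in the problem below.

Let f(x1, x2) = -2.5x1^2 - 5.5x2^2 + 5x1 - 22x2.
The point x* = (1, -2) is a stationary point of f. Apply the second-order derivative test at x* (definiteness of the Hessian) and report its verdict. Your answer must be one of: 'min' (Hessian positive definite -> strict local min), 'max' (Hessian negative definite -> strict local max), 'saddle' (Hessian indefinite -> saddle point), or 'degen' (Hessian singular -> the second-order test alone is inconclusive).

Compute the Hessian H = grad^2 f:
  H = [[-5, 0], [0, -11]]
Verify stationarity: grad f(x*) = H x* + g = (0, 0).
Eigenvalues of H: -11, -5.
Both eigenvalues < 0, so H is negative definite -> x* is a strict local max.

max


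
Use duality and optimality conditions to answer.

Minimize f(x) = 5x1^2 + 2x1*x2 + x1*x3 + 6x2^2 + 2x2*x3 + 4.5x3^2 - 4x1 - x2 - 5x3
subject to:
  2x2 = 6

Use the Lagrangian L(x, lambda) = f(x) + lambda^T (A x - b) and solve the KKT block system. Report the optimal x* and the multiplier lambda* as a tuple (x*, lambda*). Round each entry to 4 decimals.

Form the Lagrangian:
  L(x, lambda) = (1/2) x^T Q x + c^T x + lambda^T (A x - b)
Stationarity (grad_x L = 0): Q x + c + A^T lambda = 0.
Primal feasibility: A x = b.

This gives the KKT block system:
  [ Q   A^T ] [ x     ]   [-c ]
  [ A    0  ] [ lambda ] = [ b ]

Solving the linear system:
  x*      = (-0.191, 3, -0.0899)
  lambda* = (-17.2191)
  f(x*)   = 50.764

x* = (-0.191, 3, -0.0899), lambda* = (-17.2191)


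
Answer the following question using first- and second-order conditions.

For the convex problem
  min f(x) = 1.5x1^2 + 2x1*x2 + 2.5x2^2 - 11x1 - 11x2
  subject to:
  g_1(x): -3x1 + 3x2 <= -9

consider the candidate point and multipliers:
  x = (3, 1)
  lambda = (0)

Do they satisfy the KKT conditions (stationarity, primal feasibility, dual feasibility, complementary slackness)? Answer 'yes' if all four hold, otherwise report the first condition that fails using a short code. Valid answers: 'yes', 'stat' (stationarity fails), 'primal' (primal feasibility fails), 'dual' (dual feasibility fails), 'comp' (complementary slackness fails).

Gradient of f: grad f(x) = Q x + c = (0, 0)
Constraint values g_i(x) = a_i^T x - b_i:
  g_1((3, 1)) = 3
Stationarity residual: grad f(x) + sum_i lambda_i a_i = (0, 0)
  -> stationarity OK
Primal feasibility (all g_i <= 0): FAILS
Dual feasibility (all lambda_i >= 0): OK
Complementary slackness (lambda_i * g_i(x) = 0 for all i): OK

Verdict: the first failing condition is primal_feasibility -> primal.

primal


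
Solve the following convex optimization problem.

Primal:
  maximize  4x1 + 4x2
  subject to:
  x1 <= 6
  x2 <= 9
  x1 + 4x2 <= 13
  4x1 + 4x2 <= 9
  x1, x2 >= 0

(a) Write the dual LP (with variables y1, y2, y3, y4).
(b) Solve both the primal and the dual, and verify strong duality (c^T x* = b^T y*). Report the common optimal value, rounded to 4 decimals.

The standard primal-dual pair for 'max c^T x s.t. A x <= b, x >= 0' is:
  Dual:  min b^T y  s.t.  A^T y >= c,  y >= 0.

So the dual LP is:
  minimize  6y1 + 9y2 + 13y3 + 9y4
  subject to:
    y1 + y3 + 4y4 >= 4
    y2 + 4y3 + 4y4 >= 4
    y1, y2, y3, y4 >= 0

Solving the primal: x* = (2.25, 0).
  primal value c^T x* = 9.
Solving the dual: y* = (0, 0, 0, 1).
  dual value b^T y* = 9.
Strong duality: c^T x* = b^T y*. Confirmed.

9


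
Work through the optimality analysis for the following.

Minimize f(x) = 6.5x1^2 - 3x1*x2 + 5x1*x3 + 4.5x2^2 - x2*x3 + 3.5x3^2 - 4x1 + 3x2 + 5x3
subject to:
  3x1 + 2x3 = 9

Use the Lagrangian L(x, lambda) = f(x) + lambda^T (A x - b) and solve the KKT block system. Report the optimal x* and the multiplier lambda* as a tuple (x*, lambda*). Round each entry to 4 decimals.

Form the Lagrangian:
  L(x, lambda) = (1/2) x^T Q x + c^T x + lambda^T (A x - b)
Stationarity (grad_x L = 0): Q x + c + A^T lambda = 0.
Primal feasibility: A x = b.

This gives the KKT block system:
  [ Q   A^T ] [ x     ]   [-c ]
  [ A    0  ] [ lambda ] = [ b ]

Solving the linear system:
  x*      = (2.7037, 0.6173, 0.4444)
  lambda* = (-10.5062)
  f(x*)   = 43.9074

x* = (2.7037, 0.6173, 0.4444), lambda* = (-10.5062)


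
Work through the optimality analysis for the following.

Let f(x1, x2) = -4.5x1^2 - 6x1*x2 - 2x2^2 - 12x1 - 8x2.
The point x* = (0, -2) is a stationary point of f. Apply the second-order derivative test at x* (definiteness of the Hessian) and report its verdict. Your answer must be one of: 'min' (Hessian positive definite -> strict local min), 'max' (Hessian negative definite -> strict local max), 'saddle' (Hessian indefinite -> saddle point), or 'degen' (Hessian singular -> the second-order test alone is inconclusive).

Compute the Hessian H = grad^2 f:
  H = [[-9, -6], [-6, -4]]
Verify stationarity: grad f(x*) = H x* + g = (0, 0).
Eigenvalues of H: -13, 0.
H has a zero eigenvalue (singular; negative semidefinite but not definite), so H is neither positive definite, negative definite, nor indefinite. The second-order test alone is inconclusive -> degen.
(Indeed, f is constant along the null direction of H through x*, so x* is not a strict local extremum.)

degen


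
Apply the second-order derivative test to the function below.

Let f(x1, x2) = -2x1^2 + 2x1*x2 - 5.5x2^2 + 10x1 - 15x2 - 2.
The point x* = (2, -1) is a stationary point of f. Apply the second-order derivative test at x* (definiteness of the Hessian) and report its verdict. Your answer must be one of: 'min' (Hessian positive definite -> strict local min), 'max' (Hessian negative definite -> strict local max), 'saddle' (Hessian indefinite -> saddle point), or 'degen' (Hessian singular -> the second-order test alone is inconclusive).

Compute the Hessian H = grad^2 f:
  H = [[-4, 2], [2, -11]]
Verify stationarity: grad f(x*) = H x* + g = (0, 0).
Eigenvalues of H: -11.5311, -3.4689.
Both eigenvalues < 0, so H is negative definite -> x* is a strict local max.

max


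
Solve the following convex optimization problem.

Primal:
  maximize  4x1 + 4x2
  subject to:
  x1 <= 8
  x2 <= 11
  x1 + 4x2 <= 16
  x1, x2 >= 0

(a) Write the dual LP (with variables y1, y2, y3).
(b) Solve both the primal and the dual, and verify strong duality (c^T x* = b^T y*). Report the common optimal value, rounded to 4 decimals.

The standard primal-dual pair for 'max c^T x s.t. A x <= b, x >= 0' is:
  Dual:  min b^T y  s.t.  A^T y >= c,  y >= 0.

So the dual LP is:
  minimize  8y1 + 11y2 + 16y3
  subject to:
    y1 + y3 >= 4
    y2 + 4y3 >= 4
    y1, y2, y3 >= 0

Solving the primal: x* = (8, 2).
  primal value c^T x* = 40.
Solving the dual: y* = (3, 0, 1).
  dual value b^T y* = 40.
Strong duality: c^T x* = b^T y*. Confirmed.

40


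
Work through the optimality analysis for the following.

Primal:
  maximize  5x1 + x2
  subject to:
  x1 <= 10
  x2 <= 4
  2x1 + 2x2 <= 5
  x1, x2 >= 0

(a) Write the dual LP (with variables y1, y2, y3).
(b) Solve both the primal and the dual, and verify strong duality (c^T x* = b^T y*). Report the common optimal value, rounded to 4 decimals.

The standard primal-dual pair for 'max c^T x s.t. A x <= b, x >= 0' is:
  Dual:  min b^T y  s.t.  A^T y >= c,  y >= 0.

So the dual LP is:
  minimize  10y1 + 4y2 + 5y3
  subject to:
    y1 + 2y3 >= 5
    y2 + 2y3 >= 1
    y1, y2, y3 >= 0

Solving the primal: x* = (2.5, 0).
  primal value c^T x* = 12.5.
Solving the dual: y* = (0, 0, 2.5).
  dual value b^T y* = 12.5.
Strong duality: c^T x* = b^T y*. Confirmed.

12.5


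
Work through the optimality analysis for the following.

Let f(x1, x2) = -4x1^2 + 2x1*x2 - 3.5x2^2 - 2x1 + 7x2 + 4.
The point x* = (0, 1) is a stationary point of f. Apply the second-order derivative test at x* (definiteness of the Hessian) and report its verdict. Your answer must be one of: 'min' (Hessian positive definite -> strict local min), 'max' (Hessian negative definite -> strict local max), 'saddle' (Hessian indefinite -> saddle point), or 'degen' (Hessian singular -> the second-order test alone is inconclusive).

Compute the Hessian H = grad^2 f:
  H = [[-8, 2], [2, -7]]
Verify stationarity: grad f(x*) = H x* + g = (0, 0).
Eigenvalues of H: -9.5616, -5.4384.
Both eigenvalues < 0, so H is negative definite -> x* is a strict local max.

max


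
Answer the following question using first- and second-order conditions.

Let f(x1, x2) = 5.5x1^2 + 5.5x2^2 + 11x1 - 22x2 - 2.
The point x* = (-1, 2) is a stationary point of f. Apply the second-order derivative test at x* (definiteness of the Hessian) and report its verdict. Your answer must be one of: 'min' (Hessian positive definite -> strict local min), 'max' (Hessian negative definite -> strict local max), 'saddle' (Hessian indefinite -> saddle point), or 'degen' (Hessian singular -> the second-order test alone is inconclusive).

Compute the Hessian H = grad^2 f:
  H = [[11, 0], [0, 11]]
Verify stationarity: grad f(x*) = H x* + g = (0, 0).
Eigenvalues of H: 11, 11.
Both eigenvalues > 0, so H is positive definite -> x* is a strict local min.

min


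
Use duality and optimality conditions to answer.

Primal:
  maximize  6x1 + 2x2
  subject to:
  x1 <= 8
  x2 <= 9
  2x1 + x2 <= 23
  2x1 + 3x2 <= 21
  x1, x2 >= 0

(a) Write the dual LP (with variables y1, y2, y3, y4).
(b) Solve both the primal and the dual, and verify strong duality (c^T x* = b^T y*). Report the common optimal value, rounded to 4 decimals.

The standard primal-dual pair for 'max c^T x s.t. A x <= b, x >= 0' is:
  Dual:  min b^T y  s.t.  A^T y >= c,  y >= 0.

So the dual LP is:
  minimize  8y1 + 9y2 + 23y3 + 21y4
  subject to:
    y1 + 2y3 + 2y4 >= 6
    y2 + y3 + 3y4 >= 2
    y1, y2, y3, y4 >= 0

Solving the primal: x* = (8, 1.6667).
  primal value c^T x* = 51.3333.
Solving the dual: y* = (4.6667, 0, 0, 0.6667).
  dual value b^T y* = 51.3333.
Strong duality: c^T x* = b^T y*. Confirmed.

51.3333


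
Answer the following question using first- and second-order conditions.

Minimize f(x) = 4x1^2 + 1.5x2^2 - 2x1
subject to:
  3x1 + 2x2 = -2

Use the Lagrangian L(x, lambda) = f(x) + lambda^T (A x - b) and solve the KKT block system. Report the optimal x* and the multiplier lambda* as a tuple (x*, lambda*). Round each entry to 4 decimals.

Form the Lagrangian:
  L(x, lambda) = (1/2) x^T Q x + c^T x + lambda^T (A x - b)
Stationarity (grad_x L = 0): Q x + c + A^T lambda = 0.
Primal feasibility: A x = b.

This gives the KKT block system:
  [ Q   A^T ] [ x     ]   [-c ]
  [ A    0  ] [ lambda ] = [ b ]

Solving the linear system:
  x*      = (-0.1695, -0.7458)
  lambda* = (1.1186)
  f(x*)   = 1.2881

x* = (-0.1695, -0.7458), lambda* = (1.1186)


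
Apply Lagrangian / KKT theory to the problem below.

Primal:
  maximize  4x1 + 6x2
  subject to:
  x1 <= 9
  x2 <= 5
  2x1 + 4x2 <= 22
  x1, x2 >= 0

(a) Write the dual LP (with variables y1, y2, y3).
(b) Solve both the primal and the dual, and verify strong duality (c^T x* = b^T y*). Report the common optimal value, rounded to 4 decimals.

The standard primal-dual pair for 'max c^T x s.t. A x <= b, x >= 0' is:
  Dual:  min b^T y  s.t.  A^T y >= c,  y >= 0.

So the dual LP is:
  minimize  9y1 + 5y2 + 22y3
  subject to:
    y1 + 2y3 >= 4
    y2 + 4y3 >= 6
    y1, y2, y3 >= 0

Solving the primal: x* = (9, 1).
  primal value c^T x* = 42.
Solving the dual: y* = (1, 0, 1.5).
  dual value b^T y* = 42.
Strong duality: c^T x* = b^T y*. Confirmed.

42


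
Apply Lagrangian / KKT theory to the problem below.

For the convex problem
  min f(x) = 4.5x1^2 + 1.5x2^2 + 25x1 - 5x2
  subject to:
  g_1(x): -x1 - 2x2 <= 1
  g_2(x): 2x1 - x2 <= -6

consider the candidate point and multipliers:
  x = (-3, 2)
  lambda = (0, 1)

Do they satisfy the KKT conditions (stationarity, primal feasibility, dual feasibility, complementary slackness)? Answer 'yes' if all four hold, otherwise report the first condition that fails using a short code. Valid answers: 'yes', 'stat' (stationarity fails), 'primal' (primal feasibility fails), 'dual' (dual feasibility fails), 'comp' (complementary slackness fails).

Gradient of f: grad f(x) = Q x + c = (-2, 1)
Constraint values g_i(x) = a_i^T x - b_i:
  g_1((-3, 2)) = -2
  g_2((-3, 2)) = -2
Stationarity residual: grad f(x) + sum_i lambda_i a_i = (0, 0)
  -> stationarity OK
Primal feasibility (all g_i <= 0): OK
Dual feasibility (all lambda_i >= 0): OK
Complementary slackness (lambda_i * g_i(x) = 0 for all i): FAILS

Verdict: the first failing condition is complementary_slackness -> comp.

comp


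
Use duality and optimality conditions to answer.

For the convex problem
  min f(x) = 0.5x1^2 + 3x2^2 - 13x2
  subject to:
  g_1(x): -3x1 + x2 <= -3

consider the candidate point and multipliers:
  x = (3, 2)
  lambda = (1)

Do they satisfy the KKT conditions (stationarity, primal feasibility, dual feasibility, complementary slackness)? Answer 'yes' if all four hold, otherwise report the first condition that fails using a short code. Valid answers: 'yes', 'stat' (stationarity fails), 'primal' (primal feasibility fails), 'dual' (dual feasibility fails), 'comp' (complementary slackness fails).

Gradient of f: grad f(x) = Q x + c = (3, -1)
Constraint values g_i(x) = a_i^T x - b_i:
  g_1((3, 2)) = -4
Stationarity residual: grad f(x) + sum_i lambda_i a_i = (0, 0)
  -> stationarity OK
Primal feasibility (all g_i <= 0): OK
Dual feasibility (all lambda_i >= 0): OK
Complementary slackness (lambda_i * g_i(x) = 0 for all i): FAILS

Verdict: the first failing condition is complementary_slackness -> comp.

comp


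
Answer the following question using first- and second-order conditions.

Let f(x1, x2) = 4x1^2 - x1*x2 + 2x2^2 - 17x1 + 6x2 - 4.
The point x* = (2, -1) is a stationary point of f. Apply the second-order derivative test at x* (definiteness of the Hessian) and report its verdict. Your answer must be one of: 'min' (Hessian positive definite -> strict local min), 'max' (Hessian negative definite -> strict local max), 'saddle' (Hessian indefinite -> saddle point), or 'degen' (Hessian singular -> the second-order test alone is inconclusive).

Compute the Hessian H = grad^2 f:
  H = [[8, -1], [-1, 4]]
Verify stationarity: grad f(x*) = H x* + g = (0, 0).
Eigenvalues of H: 3.7639, 8.2361.
Both eigenvalues > 0, so H is positive definite -> x* is a strict local min.

min


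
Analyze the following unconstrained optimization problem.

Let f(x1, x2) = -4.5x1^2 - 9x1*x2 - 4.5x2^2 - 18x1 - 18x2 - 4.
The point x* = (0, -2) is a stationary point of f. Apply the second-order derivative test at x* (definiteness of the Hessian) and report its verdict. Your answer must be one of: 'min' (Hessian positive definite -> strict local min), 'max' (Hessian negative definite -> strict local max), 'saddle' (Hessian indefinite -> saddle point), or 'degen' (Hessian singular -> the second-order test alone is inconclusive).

Compute the Hessian H = grad^2 f:
  H = [[-9, -9], [-9, -9]]
Verify stationarity: grad f(x*) = H x* + g = (0, 0).
Eigenvalues of H: -18, 0.
H has a zero eigenvalue (singular; negative semidefinite but not definite), so H is neither positive definite, negative definite, nor indefinite. The second-order test alone is inconclusive -> degen.
(Indeed, f is constant along the null direction of H through x*, so x* is not a strict local extremum.)

degen


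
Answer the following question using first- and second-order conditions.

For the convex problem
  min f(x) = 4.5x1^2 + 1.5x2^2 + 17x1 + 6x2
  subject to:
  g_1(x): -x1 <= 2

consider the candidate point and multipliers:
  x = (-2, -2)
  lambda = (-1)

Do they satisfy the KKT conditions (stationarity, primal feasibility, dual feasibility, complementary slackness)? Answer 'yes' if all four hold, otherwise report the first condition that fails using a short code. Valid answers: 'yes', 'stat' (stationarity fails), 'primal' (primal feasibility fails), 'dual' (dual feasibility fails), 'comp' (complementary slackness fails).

Gradient of f: grad f(x) = Q x + c = (-1, 0)
Constraint values g_i(x) = a_i^T x - b_i:
  g_1((-2, -2)) = 0
Stationarity residual: grad f(x) + sum_i lambda_i a_i = (0, 0)
  -> stationarity OK
Primal feasibility (all g_i <= 0): OK
Dual feasibility (all lambda_i >= 0): FAILS
Complementary slackness (lambda_i * g_i(x) = 0 for all i): OK

Verdict: the first failing condition is dual_feasibility -> dual.

dual


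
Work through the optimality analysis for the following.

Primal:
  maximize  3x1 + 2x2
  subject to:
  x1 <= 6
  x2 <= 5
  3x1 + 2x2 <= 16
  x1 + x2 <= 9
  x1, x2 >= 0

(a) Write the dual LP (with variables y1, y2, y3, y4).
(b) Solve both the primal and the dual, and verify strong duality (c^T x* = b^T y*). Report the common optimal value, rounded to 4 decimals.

The standard primal-dual pair for 'max c^T x s.t. A x <= b, x >= 0' is:
  Dual:  min b^T y  s.t.  A^T y >= c,  y >= 0.

So the dual LP is:
  minimize  6y1 + 5y2 + 16y3 + 9y4
  subject to:
    y1 + 3y3 + y4 >= 3
    y2 + 2y3 + y4 >= 2
    y1, y2, y3, y4 >= 0

Solving the primal: x* = (5.3333, 0).
  primal value c^T x* = 16.
Solving the dual: y* = (0, 0, 1, 0).
  dual value b^T y* = 16.
Strong duality: c^T x* = b^T y*. Confirmed.

16


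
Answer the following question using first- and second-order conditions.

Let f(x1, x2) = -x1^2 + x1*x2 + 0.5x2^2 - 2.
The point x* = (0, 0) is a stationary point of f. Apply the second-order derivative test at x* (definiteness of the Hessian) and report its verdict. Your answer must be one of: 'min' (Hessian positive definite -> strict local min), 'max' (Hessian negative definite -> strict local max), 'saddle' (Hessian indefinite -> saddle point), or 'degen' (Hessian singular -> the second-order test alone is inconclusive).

Compute the Hessian H = grad^2 f:
  H = [[-2, 1], [1, 1]]
Verify stationarity: grad f(x*) = H x* + g = (0, 0).
Eigenvalues of H: -2.3028, 1.3028.
Eigenvalues have mixed signs, so H is indefinite -> x* is a saddle point.

saddle


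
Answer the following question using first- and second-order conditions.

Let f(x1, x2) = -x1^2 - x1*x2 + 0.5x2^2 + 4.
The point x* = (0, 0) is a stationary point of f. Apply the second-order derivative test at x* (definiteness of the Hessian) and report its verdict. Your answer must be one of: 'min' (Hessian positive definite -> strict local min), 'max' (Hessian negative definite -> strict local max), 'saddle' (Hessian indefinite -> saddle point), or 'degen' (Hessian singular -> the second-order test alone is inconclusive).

Compute the Hessian H = grad^2 f:
  H = [[-2, -1], [-1, 1]]
Verify stationarity: grad f(x*) = H x* + g = (0, 0).
Eigenvalues of H: -2.3028, 1.3028.
Eigenvalues have mixed signs, so H is indefinite -> x* is a saddle point.

saddle


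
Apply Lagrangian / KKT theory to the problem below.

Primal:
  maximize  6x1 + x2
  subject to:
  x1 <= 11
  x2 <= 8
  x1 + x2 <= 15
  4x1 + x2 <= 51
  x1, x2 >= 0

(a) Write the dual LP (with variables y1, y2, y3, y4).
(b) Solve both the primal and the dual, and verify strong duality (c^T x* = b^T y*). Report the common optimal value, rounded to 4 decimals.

The standard primal-dual pair for 'max c^T x s.t. A x <= b, x >= 0' is:
  Dual:  min b^T y  s.t.  A^T y >= c,  y >= 0.

So the dual LP is:
  minimize  11y1 + 8y2 + 15y3 + 51y4
  subject to:
    y1 + y3 + 4y4 >= 6
    y2 + y3 + y4 >= 1
    y1, y2, y3, y4 >= 0

Solving the primal: x* = (11, 4).
  primal value c^T x* = 70.
Solving the dual: y* = (5, 0, 1, 0).
  dual value b^T y* = 70.
Strong duality: c^T x* = b^T y*. Confirmed.

70


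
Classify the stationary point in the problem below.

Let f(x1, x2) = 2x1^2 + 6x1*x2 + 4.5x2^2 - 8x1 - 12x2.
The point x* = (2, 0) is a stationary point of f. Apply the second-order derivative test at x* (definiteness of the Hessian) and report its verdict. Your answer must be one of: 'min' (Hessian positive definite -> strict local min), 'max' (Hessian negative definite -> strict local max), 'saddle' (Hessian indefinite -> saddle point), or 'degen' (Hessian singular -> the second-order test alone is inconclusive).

Compute the Hessian H = grad^2 f:
  H = [[4, 6], [6, 9]]
Verify stationarity: grad f(x*) = H x* + g = (0, 0).
Eigenvalues of H: 0, 13.
H has a zero eigenvalue (singular; positive semidefinite but not definite), so H is neither positive definite, negative definite, nor indefinite. The second-order test alone is inconclusive -> degen.
(Indeed, f is constant along the null direction of H through x*, so x* is not a strict local extremum.)

degen


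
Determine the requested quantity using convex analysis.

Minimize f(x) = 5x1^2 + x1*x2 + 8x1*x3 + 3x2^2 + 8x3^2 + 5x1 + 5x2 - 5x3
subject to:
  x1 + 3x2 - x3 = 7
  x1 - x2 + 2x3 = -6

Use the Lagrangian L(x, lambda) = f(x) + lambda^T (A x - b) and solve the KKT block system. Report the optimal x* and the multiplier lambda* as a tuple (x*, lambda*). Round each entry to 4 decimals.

Form the Lagrangian:
  L(x, lambda) = (1/2) x^T Q x + c^T x + lambda^T (A x - b)
Stationarity (grad_x L = 0): Q x + c + A^T lambda = 0.
Primal feasibility: A x = b.

This gives the KKT block system:
  [ Q   A^T ] [ x     ]   [-c ]
  [ A    0  ] [ lambda ] = [ b ]

Solving the linear system:
  x*      = (-1.4762, 2.4857, -1.019)
  lambda* = (-0.7524, 16.181)
  f(x*)   = 56.2476

x* = (-1.4762, 2.4857, -1.019), lambda* = (-0.7524, 16.181)


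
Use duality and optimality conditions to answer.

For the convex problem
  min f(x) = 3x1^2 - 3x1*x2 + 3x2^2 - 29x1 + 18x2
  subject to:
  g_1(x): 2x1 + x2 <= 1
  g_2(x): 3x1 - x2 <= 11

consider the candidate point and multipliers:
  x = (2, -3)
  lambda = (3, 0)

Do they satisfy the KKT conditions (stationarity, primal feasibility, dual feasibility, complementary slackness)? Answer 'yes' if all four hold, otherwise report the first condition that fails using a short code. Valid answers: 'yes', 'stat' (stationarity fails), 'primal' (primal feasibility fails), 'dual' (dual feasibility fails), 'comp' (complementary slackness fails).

Gradient of f: grad f(x) = Q x + c = (-8, -6)
Constraint values g_i(x) = a_i^T x - b_i:
  g_1((2, -3)) = 0
  g_2((2, -3)) = -2
Stationarity residual: grad f(x) + sum_i lambda_i a_i = (-2, -3)
  -> stationarity FAILS
Primal feasibility (all g_i <= 0): OK
Dual feasibility (all lambda_i >= 0): OK
Complementary slackness (lambda_i * g_i(x) = 0 for all i): OK

Verdict: the first failing condition is stationarity -> stat.

stat


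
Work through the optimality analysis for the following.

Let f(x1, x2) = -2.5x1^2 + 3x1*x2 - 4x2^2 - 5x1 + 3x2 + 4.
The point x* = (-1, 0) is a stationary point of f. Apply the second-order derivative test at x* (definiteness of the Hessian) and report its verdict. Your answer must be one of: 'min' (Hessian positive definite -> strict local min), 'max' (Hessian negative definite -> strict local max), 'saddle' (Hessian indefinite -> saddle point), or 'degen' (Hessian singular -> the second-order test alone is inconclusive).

Compute the Hessian H = grad^2 f:
  H = [[-5, 3], [3, -8]]
Verify stationarity: grad f(x*) = H x* + g = (0, 0).
Eigenvalues of H: -9.8541, -3.1459.
Both eigenvalues < 0, so H is negative definite -> x* is a strict local max.

max


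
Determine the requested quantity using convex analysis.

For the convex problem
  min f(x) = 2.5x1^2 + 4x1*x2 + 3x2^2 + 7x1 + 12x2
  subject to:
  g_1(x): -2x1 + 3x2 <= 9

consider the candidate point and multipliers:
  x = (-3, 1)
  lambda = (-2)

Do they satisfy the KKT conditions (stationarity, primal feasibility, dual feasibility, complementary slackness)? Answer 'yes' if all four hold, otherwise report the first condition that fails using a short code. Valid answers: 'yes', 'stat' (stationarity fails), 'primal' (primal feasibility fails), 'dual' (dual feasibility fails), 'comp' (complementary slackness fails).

Gradient of f: grad f(x) = Q x + c = (-4, 6)
Constraint values g_i(x) = a_i^T x - b_i:
  g_1((-3, 1)) = 0
Stationarity residual: grad f(x) + sum_i lambda_i a_i = (0, 0)
  -> stationarity OK
Primal feasibility (all g_i <= 0): OK
Dual feasibility (all lambda_i >= 0): FAILS
Complementary slackness (lambda_i * g_i(x) = 0 for all i): OK

Verdict: the first failing condition is dual_feasibility -> dual.

dual


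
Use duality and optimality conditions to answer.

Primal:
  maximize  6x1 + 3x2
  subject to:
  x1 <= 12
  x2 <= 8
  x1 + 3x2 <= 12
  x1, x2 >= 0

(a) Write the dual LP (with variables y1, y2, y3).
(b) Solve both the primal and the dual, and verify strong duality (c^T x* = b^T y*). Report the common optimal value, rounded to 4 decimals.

The standard primal-dual pair for 'max c^T x s.t. A x <= b, x >= 0' is:
  Dual:  min b^T y  s.t.  A^T y >= c,  y >= 0.

So the dual LP is:
  minimize  12y1 + 8y2 + 12y3
  subject to:
    y1 + y3 >= 6
    y2 + 3y3 >= 3
    y1, y2, y3 >= 0

Solving the primal: x* = (12, 0).
  primal value c^T x* = 72.
Solving the dual: y* = (5, 0, 1).
  dual value b^T y* = 72.
Strong duality: c^T x* = b^T y*. Confirmed.

72


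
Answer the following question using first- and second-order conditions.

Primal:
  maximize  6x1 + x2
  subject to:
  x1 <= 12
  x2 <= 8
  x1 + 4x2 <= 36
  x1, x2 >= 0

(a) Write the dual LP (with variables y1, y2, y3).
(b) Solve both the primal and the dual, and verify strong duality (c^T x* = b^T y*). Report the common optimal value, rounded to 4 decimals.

The standard primal-dual pair for 'max c^T x s.t. A x <= b, x >= 0' is:
  Dual:  min b^T y  s.t.  A^T y >= c,  y >= 0.

So the dual LP is:
  minimize  12y1 + 8y2 + 36y3
  subject to:
    y1 + y3 >= 6
    y2 + 4y3 >= 1
    y1, y2, y3 >= 0

Solving the primal: x* = (12, 6).
  primal value c^T x* = 78.
Solving the dual: y* = (5.75, 0, 0.25).
  dual value b^T y* = 78.
Strong duality: c^T x* = b^T y*. Confirmed.

78
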